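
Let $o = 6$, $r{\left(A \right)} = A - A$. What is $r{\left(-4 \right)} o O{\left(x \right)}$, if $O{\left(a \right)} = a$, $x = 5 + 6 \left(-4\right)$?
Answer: $0$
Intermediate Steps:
$r{\left(A \right)} = 0$
$x = -19$ ($x = 5 - 24 = -19$)
$r{\left(-4 \right)} o O{\left(x \right)} = 0 \cdot 6 \left(-19\right) = 0 \left(-19\right) = 0$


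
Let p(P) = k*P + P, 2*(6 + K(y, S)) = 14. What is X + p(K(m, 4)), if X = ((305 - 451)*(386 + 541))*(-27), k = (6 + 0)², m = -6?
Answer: 3654271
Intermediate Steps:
k = 36 (k = 6² = 36)
K(y, S) = 1 (K(y, S) = -6 + (½)*14 = -6 + 7 = 1)
p(P) = 37*P (p(P) = 36*P + P = 37*P)
X = 3654234 (X = -146*927*(-27) = -135342*(-27) = 3654234)
X + p(K(m, 4)) = 3654234 + 37*1 = 3654234 + 37 = 3654271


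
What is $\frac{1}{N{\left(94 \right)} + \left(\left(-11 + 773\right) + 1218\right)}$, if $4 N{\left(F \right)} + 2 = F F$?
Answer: $\frac{2}{8377} \approx 0.00023875$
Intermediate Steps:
$N{\left(F \right)} = - \frac{1}{2} + \frac{F^{2}}{4}$ ($N{\left(F \right)} = - \frac{1}{2} + \frac{F F}{4} = - \frac{1}{2} + \frac{F^{2}}{4}$)
$\frac{1}{N{\left(94 \right)} + \left(\left(-11 + 773\right) + 1218\right)} = \frac{1}{\left(- \frac{1}{2} + \frac{94^{2}}{4}\right) + \left(\left(-11 + 773\right) + 1218\right)} = \frac{1}{\left(- \frac{1}{2} + \frac{1}{4} \cdot 8836\right) + \left(762 + 1218\right)} = \frac{1}{\left(- \frac{1}{2} + 2209\right) + 1980} = \frac{1}{\frac{4417}{2} + 1980} = \frac{1}{\frac{8377}{2}} = \frac{2}{8377}$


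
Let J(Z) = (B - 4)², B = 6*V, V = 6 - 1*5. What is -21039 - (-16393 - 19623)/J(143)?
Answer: -12035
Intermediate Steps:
V = 1 (V = 6 - 5 = 1)
B = 6 (B = 6*1 = 6)
J(Z) = 4 (J(Z) = (6 - 4)² = 2² = 4)
-21039 - (-16393 - 19623)/J(143) = -21039 - (-16393 - 19623)/4 = -21039 - (-36016)/4 = -21039 - 1*(-9004) = -21039 + 9004 = -12035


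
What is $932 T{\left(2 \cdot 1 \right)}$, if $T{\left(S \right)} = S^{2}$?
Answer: $3728$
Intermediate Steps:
$932 T{\left(2 \cdot 1 \right)} = 932 \left(2 \cdot 1\right)^{2} = 932 \cdot 2^{2} = 932 \cdot 4 = 3728$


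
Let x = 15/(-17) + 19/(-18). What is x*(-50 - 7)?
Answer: 11267/102 ≈ 110.46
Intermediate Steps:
x = -593/306 (x = 15*(-1/17) + 19*(-1/18) = -15/17 - 19/18 = -593/306 ≈ -1.9379)
x*(-50 - 7) = -593*(-50 - 7)/306 = -593/306*(-57) = 11267/102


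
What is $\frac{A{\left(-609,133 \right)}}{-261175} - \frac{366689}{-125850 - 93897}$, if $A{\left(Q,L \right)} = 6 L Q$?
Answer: $\frac{202563086129}{57392422725} \approx 3.5294$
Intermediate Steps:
$A{\left(Q,L \right)} = 6 L Q$
$\frac{A{\left(-609,133 \right)}}{-261175} - \frac{366689}{-125850 - 93897} = \frac{6 \cdot 133 \left(-609\right)}{-261175} - \frac{366689}{-125850 - 93897} = \left(-485982\right) \left(- \frac{1}{261175}\right) - \frac{366689}{-219747} = \frac{485982}{261175} - - \frac{366689}{219747} = \frac{485982}{261175} + \frac{366689}{219747} = \frac{202563086129}{57392422725}$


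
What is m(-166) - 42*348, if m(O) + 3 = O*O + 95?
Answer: 13032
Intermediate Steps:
m(O) = 92 + O**2 (m(O) = -3 + (O*O + 95) = -3 + (O**2 + 95) = -3 + (95 + O**2) = 92 + O**2)
m(-166) - 42*348 = (92 + (-166)**2) - 42*348 = (92 + 27556) - 14616 = 27648 - 14616 = 13032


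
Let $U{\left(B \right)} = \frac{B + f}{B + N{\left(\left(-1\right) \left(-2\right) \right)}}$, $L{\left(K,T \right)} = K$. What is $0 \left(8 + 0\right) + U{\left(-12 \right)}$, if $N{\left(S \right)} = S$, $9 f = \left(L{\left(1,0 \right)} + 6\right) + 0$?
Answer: $\frac{101}{90} \approx 1.1222$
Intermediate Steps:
$f = \frac{7}{9}$ ($f = \frac{\left(1 + 6\right) + 0}{9} = \frac{7 + 0}{9} = \frac{1}{9} \cdot 7 = \frac{7}{9} \approx 0.77778$)
$U{\left(B \right)} = \frac{\frac{7}{9} + B}{2 + B}$ ($U{\left(B \right)} = \frac{B + \frac{7}{9}}{B - -2} = \frac{\frac{7}{9} + B}{B + 2} = \frac{\frac{7}{9} + B}{2 + B}$)
$0 \left(8 + 0\right) + U{\left(-12 \right)} = 0 \left(8 + 0\right) + \frac{\frac{7}{9} - 12}{2 - 12} = 0 \cdot 8 + \frac{1}{-10} \left(- \frac{101}{9}\right) = 0 - - \frac{101}{90} = 0 + \frac{101}{90} = \frac{101}{90}$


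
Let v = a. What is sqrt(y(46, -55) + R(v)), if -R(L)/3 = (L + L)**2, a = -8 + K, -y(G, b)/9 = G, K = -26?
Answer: I*sqrt(14286) ≈ 119.52*I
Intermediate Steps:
y(G, b) = -9*G
a = -34 (a = -8 - 26 = -34)
v = -34
R(L) = -12*L**2 (R(L) = -3*(L + L)**2 = -3*4*L**2 = -12*L**2)
sqrt(y(46, -55) + R(v)) = sqrt(-9*46 - 12*(-34)**2) = sqrt(-414 - 12*1156) = sqrt(-414 - 13872) = sqrt(-14286) = I*sqrt(14286)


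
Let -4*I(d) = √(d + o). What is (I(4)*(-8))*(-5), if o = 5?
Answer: -30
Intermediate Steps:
I(d) = -√(5 + d)/4 (I(d) = -√(d + 5)/4 = -√(5 + d)/4)
(I(4)*(-8))*(-5) = (-√(5 + 4)/4*(-8))*(-5) = (-√9/4*(-8))*(-5) = (-¼*3*(-8))*(-5) = -¾*(-8)*(-5) = 6*(-5) = -30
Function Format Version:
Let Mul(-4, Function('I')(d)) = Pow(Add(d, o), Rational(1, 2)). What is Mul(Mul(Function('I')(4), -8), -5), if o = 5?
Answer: -30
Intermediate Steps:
Function('I')(d) = Mul(Rational(-1, 4), Pow(Add(5, d), Rational(1, 2))) (Function('I')(d) = Mul(Rational(-1, 4), Pow(Add(d, 5), Rational(1, 2))) = Mul(Rational(-1, 4), Pow(Add(5, d), Rational(1, 2))))
Mul(Mul(Function('I')(4), -8), -5) = Mul(Mul(Mul(Rational(-1, 4), Pow(Add(5, 4), Rational(1, 2))), -8), -5) = Mul(Mul(Mul(Rational(-1, 4), Pow(9, Rational(1, 2))), -8), -5) = Mul(Mul(Mul(Rational(-1, 4), 3), -8), -5) = Mul(Mul(Rational(-3, 4), -8), -5) = Mul(6, -5) = -30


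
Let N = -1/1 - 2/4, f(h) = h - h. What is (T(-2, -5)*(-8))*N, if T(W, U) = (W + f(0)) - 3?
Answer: -60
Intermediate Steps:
f(h) = 0
T(W, U) = -3 + W (T(W, U) = (W + 0) - 3 = W - 3 = -3 + W)
N = -3/2 (N = -1*1 - 2*¼ = -1 - ½ = -3/2 ≈ -1.5000)
(T(-2, -5)*(-8))*N = ((-3 - 2)*(-8))*(-3/2) = -5*(-8)*(-3/2) = 40*(-3/2) = -60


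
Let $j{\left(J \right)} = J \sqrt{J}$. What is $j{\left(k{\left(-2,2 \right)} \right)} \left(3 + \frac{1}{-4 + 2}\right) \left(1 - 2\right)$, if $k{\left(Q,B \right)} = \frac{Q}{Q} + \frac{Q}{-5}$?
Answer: $- \frac{7 \sqrt{35}}{10} \approx -4.1413$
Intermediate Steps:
$k{\left(Q,B \right)} = 1 - \frac{Q}{5}$ ($k{\left(Q,B \right)} = 1 + Q \left(- \frac{1}{5}\right) = 1 - \frac{Q}{5}$)
$j{\left(J \right)} = J^{\frac{3}{2}}$
$j{\left(k{\left(-2,2 \right)} \right)} \left(3 + \frac{1}{-4 + 2}\right) \left(1 - 2\right) = \left(1 - - \frac{2}{5}\right)^{\frac{3}{2}} \left(3 + \frac{1}{-4 + 2}\right) \left(1 - 2\right) = \left(1 + \frac{2}{5}\right)^{\frac{3}{2}} \left(3 + \frac{1}{-2}\right) \left(-1\right) = \left(\frac{7}{5}\right)^{\frac{3}{2}} \left(3 - \frac{1}{2}\right) \left(-1\right) = \frac{7 \sqrt{35}}{25} \cdot \frac{5}{2} \left(-1\right) = \frac{7 \sqrt{35}}{25} \left(- \frac{5}{2}\right) = - \frac{7 \sqrt{35}}{10}$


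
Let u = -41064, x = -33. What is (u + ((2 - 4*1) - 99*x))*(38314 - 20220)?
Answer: -683935106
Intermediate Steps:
(u + ((2 - 4*1) - 99*x))*(38314 - 20220) = (-41064 + ((2 - 4*1) - 99*(-33)))*(38314 - 20220) = (-41064 + ((2 - 4) + 3267))*18094 = (-41064 + (-2 + 3267))*18094 = (-41064 + 3265)*18094 = -37799*18094 = -683935106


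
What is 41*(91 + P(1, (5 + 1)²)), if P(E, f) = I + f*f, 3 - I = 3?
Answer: 56867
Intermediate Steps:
I = 0 (I = 3 - 1*3 = 3 - 3 = 0)
P(E, f) = f² (P(E, f) = 0 + f*f = 0 + f² = f²)
41*(91 + P(1, (5 + 1)²)) = 41*(91 + ((5 + 1)²)²) = 41*(91 + (6²)²) = 41*(91 + 36²) = 41*(91 + 1296) = 41*1387 = 56867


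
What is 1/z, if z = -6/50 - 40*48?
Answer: -25/48003 ≈ -0.00052080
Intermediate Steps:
z = -48003/25 (z = -6*1/50 - 1920 = -3/25 - 1920 = -48003/25 ≈ -1920.1)
1/z = 1/(-48003/25) = -25/48003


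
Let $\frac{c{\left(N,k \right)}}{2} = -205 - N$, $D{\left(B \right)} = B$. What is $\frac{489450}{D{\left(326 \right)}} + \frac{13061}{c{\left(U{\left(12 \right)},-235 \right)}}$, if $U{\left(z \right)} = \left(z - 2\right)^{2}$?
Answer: $\frac{147153307}{99430} \approx 1480.0$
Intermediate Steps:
$U{\left(z \right)} = \left(-2 + z\right)^{2}$
$c{\left(N,k \right)} = -410 - 2 N$ ($c{\left(N,k \right)} = 2 \left(-205 - N\right) = -410 - 2 N$)
$\frac{489450}{D{\left(326 \right)}} + \frac{13061}{c{\left(U{\left(12 \right)},-235 \right)}} = \frac{489450}{326} + \frac{13061}{-410 - 2 \left(-2 + 12\right)^{2}} = 489450 \cdot \frac{1}{326} + \frac{13061}{-410 - 2 \cdot 10^{2}} = \frac{244725}{163} + \frac{13061}{-410 - 200} = \frac{244725}{163} + \frac{13061}{-610} = \frac{244725}{163} + 13061 \left(- \frac{1}{610}\right) = \frac{244725}{163} - \frac{13061}{610} = \frac{147153307}{99430}$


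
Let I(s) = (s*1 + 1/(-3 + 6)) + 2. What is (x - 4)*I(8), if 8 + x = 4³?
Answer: 1612/3 ≈ 537.33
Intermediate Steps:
x = 56 (x = -8 + 4³ = -8 + 64 = 56)
I(s) = 7/3 + s (I(s) = (s + 1/3) + 2 = (s + ⅓) + 2 = (⅓ + s) + 2 = 7/3 + s)
(x - 4)*I(8) = (56 - 4)*(7/3 + 8) = 52*(31/3) = 1612/3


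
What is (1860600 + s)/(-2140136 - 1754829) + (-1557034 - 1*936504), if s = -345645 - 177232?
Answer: -9712244573893/3894965 ≈ -2.4935e+6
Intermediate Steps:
s = -522877
(1860600 + s)/(-2140136 - 1754829) + (-1557034 - 1*936504) = (1860600 - 522877)/(-2140136 - 1754829) + (-1557034 - 1*936504) = 1337723/(-3894965) + (-1557034 - 936504) = 1337723*(-1/3894965) - 2493538 = -1337723/3894965 - 2493538 = -9712244573893/3894965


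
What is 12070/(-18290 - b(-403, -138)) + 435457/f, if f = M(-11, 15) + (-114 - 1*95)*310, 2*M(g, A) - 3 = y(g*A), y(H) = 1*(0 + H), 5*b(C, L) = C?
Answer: -43562018329/5906309937 ≈ -7.3755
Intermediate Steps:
b(C, L) = C/5
y(H) = H (y(H) = 1*H = H)
M(g, A) = 3/2 + A*g/2 (M(g, A) = 3/2 + (g*A)/2 = 3/2 + (A*g)/2 = 3/2 + A*g/2)
f = -64871 (f = (3/2 + (1/2)*15*(-11)) + (-114 - 1*95)*310 = (3/2 - 165/2) + (-114 - 95)*310 = -81 - 209*310 = -81 - 64790 = -64871)
12070/(-18290 - b(-403, -138)) + 435457/f = 12070/(-18290 - (-403)/5) + 435457/(-64871) = 12070/(-18290 - 1*(-403/5)) + 435457*(-1/64871) = 12070/(-18290 + 403/5) - 435457/64871 = 12070/(-91047/5) - 435457/64871 = 12070*(-5/91047) - 435457/64871 = -60350/91047 - 435457/64871 = -43562018329/5906309937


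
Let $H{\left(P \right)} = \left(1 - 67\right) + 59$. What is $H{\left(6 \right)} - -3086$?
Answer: $3079$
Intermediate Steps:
$H{\left(P \right)} = -7$ ($H{\left(P \right)} = -66 + 59 = -7$)
$H{\left(6 \right)} - -3086 = -7 - -3086 = -7 + 3086 = 3079$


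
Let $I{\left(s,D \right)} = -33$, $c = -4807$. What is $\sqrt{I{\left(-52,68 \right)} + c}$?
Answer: $22 i \sqrt{10} \approx 69.57 i$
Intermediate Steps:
$\sqrt{I{\left(-52,68 \right)} + c} = \sqrt{-33 - 4807} = \sqrt{-4840} = 22 i \sqrt{10}$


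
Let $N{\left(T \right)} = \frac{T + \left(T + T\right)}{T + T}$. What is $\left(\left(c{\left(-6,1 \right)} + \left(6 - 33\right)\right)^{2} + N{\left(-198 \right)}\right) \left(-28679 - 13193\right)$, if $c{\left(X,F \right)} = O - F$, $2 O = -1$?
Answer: $-34073340$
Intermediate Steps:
$O = - \frac{1}{2}$ ($O = \frac{1}{2} \left(-1\right) = - \frac{1}{2} \approx -0.5$)
$c{\left(X,F \right)} = - \frac{1}{2} - F$
$N{\left(T \right)} = \frac{3}{2}$ ($N{\left(T \right)} = \frac{T + 2 T}{2 T} = 3 T \frac{1}{2 T} = \frac{3}{2}$)
$\left(\left(c{\left(-6,1 \right)} + \left(6 - 33\right)\right)^{2} + N{\left(-198 \right)}\right) \left(-28679 - 13193\right) = \left(\left(\left(- \frac{1}{2} - 1\right) + \left(6 - 33\right)\right)^{2} + \frac{3}{2}\right) \left(-28679 - 13193\right) = \left(\left(\left(- \frac{1}{2} - 1\right) + \left(6 - 33\right)\right)^{2} + \frac{3}{2}\right) \left(-41872\right) = \left(\left(- \frac{3}{2} - 27\right)^{2} + \frac{3}{2}\right) \left(-41872\right) = \left(\left(- \frac{57}{2}\right)^{2} + \frac{3}{2}\right) \left(-41872\right) = \left(\frac{3249}{4} + \frac{3}{2}\right) \left(-41872\right) = \frac{3255}{4} \left(-41872\right) = -34073340$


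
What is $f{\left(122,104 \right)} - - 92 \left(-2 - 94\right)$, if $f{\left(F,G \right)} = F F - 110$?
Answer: $5942$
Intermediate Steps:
$f{\left(F,G \right)} = -110 + F^{2}$ ($f{\left(F,G \right)} = F^{2} - 110 = -110 + F^{2}$)
$f{\left(122,104 \right)} - - 92 \left(-2 - 94\right) = \left(-110 + 122^{2}\right) - - 92 \left(-2 - 94\right) = \left(-110 + 14884\right) - \left(-92\right) \left(-96\right) = 14774 - 8832 = 5942$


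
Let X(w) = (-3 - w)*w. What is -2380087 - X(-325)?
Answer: -2275437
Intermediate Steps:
X(w) = w*(-3 - w)
-2380087 - X(-325) = -2380087 - (-1)*(-325)*(3 - 325) = -2380087 - (-1)*(-325)*(-322) = -2380087 - 1*(-104650) = -2380087 + 104650 = -2275437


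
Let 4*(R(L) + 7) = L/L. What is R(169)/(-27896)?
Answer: 27/111584 ≈ 0.00024197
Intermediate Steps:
R(L) = -27/4 (R(L) = -7 + (L/L)/4 = -7 + (¼)*1 = -7 + ¼ = -27/4)
R(169)/(-27896) = -27/4/(-27896) = -27/4*(-1/27896) = 27/111584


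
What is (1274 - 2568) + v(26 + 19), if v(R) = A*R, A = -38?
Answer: -3004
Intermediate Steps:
v(R) = -38*R
(1274 - 2568) + v(26 + 19) = (1274 - 2568) - 38*(26 + 19) = -1294 - 38*45 = -1294 - 1710 = -3004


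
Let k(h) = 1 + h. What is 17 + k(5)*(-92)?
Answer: -535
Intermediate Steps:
17 + k(5)*(-92) = 17 + (1 + 5)*(-92) = 17 + 6*(-92) = 17 - 552 = -535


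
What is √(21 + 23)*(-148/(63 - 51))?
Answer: -74*√11/3 ≈ -81.810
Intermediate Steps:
√(21 + 23)*(-148/(63 - 51)) = √44*(-148/12) = (2*√11)*(-148*1/12) = (2*√11)*(-37/3) = -74*√11/3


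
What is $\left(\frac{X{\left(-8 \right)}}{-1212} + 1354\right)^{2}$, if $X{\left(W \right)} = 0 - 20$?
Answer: $\frac{168319011289}{91809} \approx 1.8334 \cdot 10^{6}$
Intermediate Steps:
$X{\left(W \right)} = -20$ ($X{\left(W \right)} = 0 - 20 = -20$)
$\left(\frac{X{\left(-8 \right)}}{-1212} + 1354\right)^{2} = \left(- \frac{20}{-1212} + 1354\right)^{2} = \left(\left(-20\right) \left(- \frac{1}{1212}\right) + 1354\right)^{2} = \left(\frac{5}{303} + 1354\right)^{2} = \left(\frac{410267}{303}\right)^{2} = \frac{168319011289}{91809}$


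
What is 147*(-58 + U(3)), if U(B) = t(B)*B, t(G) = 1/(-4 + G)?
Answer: -8967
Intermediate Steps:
U(B) = B/(-4 + B)
147*(-58 + U(3)) = 147*(-58 + 3/(-4 + 3)) = 147*(-58 + 3/(-1)) = 147*(-58 + 3*(-1)) = 147*(-58 - 3) = 147*(-61) = -8967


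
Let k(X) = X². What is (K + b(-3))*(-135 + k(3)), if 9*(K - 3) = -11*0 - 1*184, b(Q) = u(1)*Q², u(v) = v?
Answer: 1064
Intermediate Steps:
b(Q) = Q² (b(Q) = 1*Q² = Q²)
K = -157/9 (K = 3 + (-11*0 - 1*184)/9 = 3 + (0 - 184)/9 = 3 + (⅑)*(-184) = 3 - 184/9 = -157/9 ≈ -17.444)
(K + b(-3))*(-135 + k(3)) = (-157/9 + (-3)²)*(-135 + 3²) = (-157/9 + 9)*(-135 + 9) = -76/9*(-126) = 1064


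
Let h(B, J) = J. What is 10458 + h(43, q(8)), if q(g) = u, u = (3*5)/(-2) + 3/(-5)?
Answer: 104499/10 ≈ 10450.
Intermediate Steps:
u = -81/10 (u = 15*(-½) + 3*(-⅕) = -15/2 - ⅗ = -81/10 ≈ -8.1000)
q(g) = -81/10
10458 + h(43, q(8)) = 10458 - 81/10 = 104499/10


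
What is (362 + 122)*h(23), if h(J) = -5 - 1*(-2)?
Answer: -1452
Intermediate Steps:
h(J) = -3 (h(J) = -5 + 2 = -3)
(362 + 122)*h(23) = (362 + 122)*(-3) = 484*(-3) = -1452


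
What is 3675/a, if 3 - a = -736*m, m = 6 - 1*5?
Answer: 3675/739 ≈ 4.9729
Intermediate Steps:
m = 1 (m = 6 - 5 = 1)
a = 739 (a = 3 - (-736) = 3 - 1*(-736) = 3 + 736 = 739)
3675/a = 3675/739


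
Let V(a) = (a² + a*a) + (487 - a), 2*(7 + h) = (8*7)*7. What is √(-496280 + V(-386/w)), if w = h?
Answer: I*√17709850807/189 ≈ 704.12*I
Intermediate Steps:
h = 189 (h = -7 + ((8*7)*7)/2 = -7 + (56*7)/2 = -7 + (½)*392 = -7 + 196 = 189)
w = 189
V(a) = 487 - a + 2*a² (V(a) = (a² + a²) + (487 - a) = 2*a² + (487 - a) = 487 - a + 2*a²)
√(-496280 + V(-386/w)) = √(-496280 + (487 - (-386)/189 + 2*(-386/189)²)) = √(-496280 + (487 - (-386)/189 + 2*(-386*1/189)²)) = √(-496280 + (487 - 1*(-386/189) + 2*(-386/189)²)) = √(-496280 + (487 + 386/189 + 2*(148996/35721))) = √(-496280 + (487 + 386/189 + 297992/35721)) = √(-496280 + 17767073/35721) = √(-17709850807/35721) = I*√17709850807/189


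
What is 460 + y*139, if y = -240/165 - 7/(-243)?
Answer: 699851/2673 ≈ 261.82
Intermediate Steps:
y = -3811/2673 (y = -240*1/165 - 7*(-1/243) = -16/11 + 7/243 = -3811/2673 ≈ -1.4257)
460 + y*139 = 460 - 3811/2673*139 = 460 - 529729/2673 = 699851/2673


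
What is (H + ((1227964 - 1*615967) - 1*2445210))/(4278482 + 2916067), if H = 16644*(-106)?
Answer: -1199159/2398183 ≈ -0.50003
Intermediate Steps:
H = -1764264
(H + ((1227964 - 1*615967) - 1*2445210))/(4278482 + 2916067) = (-1764264 + ((1227964 - 1*615967) - 1*2445210))/(4278482 + 2916067) = (-1764264 + ((1227964 - 615967) - 2445210))/7194549 = (-1764264 + (611997 - 2445210))*(1/7194549) = (-1764264 - 1833213)*(1/7194549) = -3597477*1/7194549 = -1199159/2398183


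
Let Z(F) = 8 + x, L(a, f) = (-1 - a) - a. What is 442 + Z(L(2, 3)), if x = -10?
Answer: 440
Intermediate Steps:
L(a, f) = -1 - 2*a
Z(F) = -2 (Z(F) = 8 - 10 = -2)
442 + Z(L(2, 3)) = 442 - 2 = 440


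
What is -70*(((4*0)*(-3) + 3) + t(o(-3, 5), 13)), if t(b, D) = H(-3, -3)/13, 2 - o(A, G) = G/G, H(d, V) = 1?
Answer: -2800/13 ≈ -215.38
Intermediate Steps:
o(A, G) = 1 (o(A, G) = 2 - G/G = 2 - 1*1 = 2 - 1 = 1)
t(b, D) = 1/13
-70*(((4*0)*(-3) + 3) + t(o(-3, 5), 13)) = -70*(((4*0)*(-3) + 3) + 1/13) = -70*((0*(-3) + 3) + 1/13) = -70*((0 + 3) + 1/13) = -70*(3 + 1/13) = -70*40/13 = -2800/13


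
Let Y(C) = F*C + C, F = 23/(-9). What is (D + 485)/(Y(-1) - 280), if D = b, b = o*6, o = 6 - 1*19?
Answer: -3663/2506 ≈ -1.4617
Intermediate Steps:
F = -23/9 (F = 23*(-1/9) = -23/9 ≈ -2.5556)
Y(C) = -14*C/9 (Y(C) = -23*C/9 + C = -14*C/9)
o = -13 (o = 6 - 19 = -13)
b = -78 (b = -13*6 = -78)
D = -78
(D + 485)/(Y(-1) - 280) = (-78 + 485)/(-14/9*(-1) - 280) = 407/(14/9 - 280) = 407/(-2506/9) = 407*(-9/2506) = -3663/2506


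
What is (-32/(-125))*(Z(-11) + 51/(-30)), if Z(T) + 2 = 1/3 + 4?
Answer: 304/1875 ≈ 0.16213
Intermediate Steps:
Z(T) = 7/3 (Z(T) = -2 + (1/3 + 4) = -2 + (⅓ + 4) = -2 + 13/3 = 7/3)
(-32/(-125))*(Z(-11) + 51/(-30)) = (-32/(-125))*(7/3 + 51/(-30)) = (-32*(-1/125))*(7/3 + 51*(-1/30)) = 32*(7/3 - 17/10)/125 = (32/125)*(19/30) = 304/1875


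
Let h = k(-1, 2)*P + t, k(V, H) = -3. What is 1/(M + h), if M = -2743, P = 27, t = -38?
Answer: -1/2862 ≈ -0.00034941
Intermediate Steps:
h = -119 (h = -3*27 - 38 = -81 - 38 = -119)
1/(M + h) = 1/(-2743 - 119) = 1/(-2862) = -1/2862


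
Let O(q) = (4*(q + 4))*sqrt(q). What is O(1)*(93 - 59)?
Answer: 680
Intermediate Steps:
O(q) = sqrt(q)*(16 + 4*q) (O(q) = (4*(4 + q))*sqrt(q) = (16 + 4*q)*sqrt(q) = sqrt(q)*(16 + 4*q))
O(1)*(93 - 59) = (4*sqrt(1)*(4 + 1))*(93 - 59) = (4*1*5)*34 = 20*34 = 680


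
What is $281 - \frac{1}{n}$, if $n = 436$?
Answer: $\frac{122515}{436} \approx 281.0$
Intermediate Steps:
$281 - \frac{1}{n} = 281 - \frac{1}{436} = \frac{122515}{436}$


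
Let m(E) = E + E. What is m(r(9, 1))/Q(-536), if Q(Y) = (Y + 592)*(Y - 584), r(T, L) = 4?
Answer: -1/7840 ≈ -0.00012755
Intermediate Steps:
m(E) = 2*E
Q(Y) = (-584 + Y)*(592 + Y) (Q(Y) = (592 + Y)*(-584 + Y) = (-584 + Y)*(592 + Y))
m(r(9, 1))/Q(-536) = (2*4)/(-345728 + (-536)**2 + 8*(-536)) = 8/(-345728 + 287296 - 4288) = 8/(-62720) = 8*(-1/62720) = -1/7840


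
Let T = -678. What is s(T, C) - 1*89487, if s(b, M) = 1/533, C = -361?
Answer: -47696570/533 ≈ -89487.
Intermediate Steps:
s(b, M) = 1/533
s(T, C) - 1*89487 = 1/533 - 1*89487 = 1/533 - 89487 = -47696570/533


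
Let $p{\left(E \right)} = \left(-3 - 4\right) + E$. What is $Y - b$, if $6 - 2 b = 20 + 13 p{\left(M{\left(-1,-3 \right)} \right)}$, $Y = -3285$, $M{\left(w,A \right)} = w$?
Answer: $-3330$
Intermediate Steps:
$p{\left(E \right)} = -7 + E$
$b = 45$ ($b = 3 - \frac{20 + 13 \left(-7 - 1\right)}{2} = 3 - \frac{20 + 13 \left(-8\right)}{2} = 3 - \frac{20 - 104}{2} = 3 - -42 = 3 + 42 = 45$)
$Y - b = -3285 - 45 = -3330$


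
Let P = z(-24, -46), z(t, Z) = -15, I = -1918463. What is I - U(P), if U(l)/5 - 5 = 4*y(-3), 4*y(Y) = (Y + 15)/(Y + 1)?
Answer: -1918458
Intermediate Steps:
y(Y) = (15 + Y)/(4*(1 + Y)) (y(Y) = ((Y + 15)/(Y + 1))/4 = ((15 + Y)/(1 + Y))/4 = (15 + Y)/(4*(1 + Y)))
P = -15
U(l) = -5 (U(l) = 25 + 5*(4*((15 - 3)/(4*(1 - 3)))) = 25 + 5*(4*((1/4)*12/(-2))) = 25 + 5*(4*((1/4)*(-1/2)*12)) = 25 + 5*(4*(-3/2)) = 25 + 5*(-6) = 25 - 30 = -5)
I - U(P) = -1918463 - 1*(-5) = -1918463 + 5 = -1918458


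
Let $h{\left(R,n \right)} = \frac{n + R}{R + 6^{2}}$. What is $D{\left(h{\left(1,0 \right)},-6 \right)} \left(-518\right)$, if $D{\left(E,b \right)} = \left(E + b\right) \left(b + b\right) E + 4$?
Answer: $- \frac{113792}{37} \approx -3075.5$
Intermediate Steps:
$h{\left(R,n \right)} = \frac{R + n}{36 + R}$ ($h{\left(R,n \right)} = \frac{R + n}{R + 36} = \frac{R + n}{36 + R}$)
$D{\left(E,b \right)} = 4 + 2 E b \left(E + b\right)$ ($D{\left(E,b \right)} = \left(E + b\right) 2 b E + 4 = 2 b \left(E + b\right) E + 4 = 2 E b \left(E + b\right) + 4 = 4 + 2 E b \left(E + b\right)$)
$D{\left(h{\left(1,0 \right)},-6 \right)} \left(-518\right) = \left(4 + 2 \frac{1 + 0}{36 + 1} \left(-6\right)^{2} + 2 \left(-6\right) \left(\frac{1 + 0}{36 + 1}\right)^{2}\right) \left(-518\right) = \left(4 + 2 \cdot \frac{1}{37} \cdot 1 \cdot 36 + 2 \left(-6\right) \left(\frac{1}{37} \cdot 1\right)^{2}\right) \left(-518\right) = \left(4 + 2 \cdot \frac{1}{37} \cdot 36 + 2 \left(-6\right) \left(\frac{1}{37}\right)^{2}\right) \left(-518\right) = \left(4 + \frac{72}{37} + 2 \left(-6\right) \frac{1}{1369}\right) \left(-518\right) = \left(4 + \frac{72}{37} - \frac{12}{1369}\right) \left(-518\right) = \frac{8128}{1369} \left(-518\right) = - \frac{113792}{37}$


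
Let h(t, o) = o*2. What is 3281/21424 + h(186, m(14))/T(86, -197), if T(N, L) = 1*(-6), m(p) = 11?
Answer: -225821/64272 ≈ -3.5135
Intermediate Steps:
h(t, o) = 2*o
T(N, L) = -6
3281/21424 + h(186, m(14))/T(86, -197) = 3281/21424 + (2*11)/(-6) = 3281*(1/21424) + 22*(-1/6) = 3281/21424 - 11/3 = -225821/64272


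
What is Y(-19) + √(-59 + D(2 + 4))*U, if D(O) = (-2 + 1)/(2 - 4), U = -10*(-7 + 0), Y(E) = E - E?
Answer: 105*I*√26 ≈ 535.4*I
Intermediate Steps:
Y(E) = 0
U = 70 (U = -10*(-7) = 70)
D(O) = ½ (D(O) = -1/(-2) = -1*(-½) = ½)
Y(-19) + √(-59 + D(2 + 4))*U = 0 + √(-59 + ½)*70 = 0 + √(-117/2)*70 = 0 + (3*I*√26/2)*70 = 0 + 105*I*√26 = 105*I*√26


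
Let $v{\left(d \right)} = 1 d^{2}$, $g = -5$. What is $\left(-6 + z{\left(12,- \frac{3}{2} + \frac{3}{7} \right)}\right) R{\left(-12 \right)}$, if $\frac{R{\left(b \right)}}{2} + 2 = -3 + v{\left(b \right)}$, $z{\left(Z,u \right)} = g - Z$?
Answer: $-6394$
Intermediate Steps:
$z{\left(Z,u \right)} = -5 - Z$
$v{\left(d \right)} = d^{2}$
$R{\left(b \right)} = -10 + 2 b^{2}$ ($R{\left(b \right)} = -4 + 2 \left(-3 + b^{2}\right) = -4 + \left(-6 + 2 b^{2}\right) = -10 + 2 b^{2}$)
$\left(-6 + z{\left(12,- \frac{3}{2} + \frac{3}{7} \right)}\right) R{\left(-12 \right)} = \left(-6 - 17\right) \left(-10 + 2 \left(-12\right)^{2}\right) = \left(-6 - 17\right) \left(-10 + 2 \cdot 144\right) = \left(-6 - 17\right) \left(-10 + 288\right) = \left(-23\right) 278 = -6394$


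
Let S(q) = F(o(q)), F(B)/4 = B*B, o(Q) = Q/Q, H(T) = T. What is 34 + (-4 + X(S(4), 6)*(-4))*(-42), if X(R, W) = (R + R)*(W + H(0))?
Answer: 8266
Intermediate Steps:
o(Q) = 1
F(B) = 4*B**2 (F(B) = 4*(B*B) = 4*B**2)
S(q) = 4 (S(q) = 4*1**2 = 4*1 = 4)
X(R, W) = 2*R*W (X(R, W) = (R + R)*(W + 0) = (2*R)*W = 2*R*W)
34 + (-4 + X(S(4), 6)*(-4))*(-42) = 34 + (-4 + (2*4*6)*(-4))*(-42) = 34 + (-4 + 48*(-4))*(-42) = 34 + (-4 - 192)*(-42) = 34 - 196*(-42) = 34 + 8232 = 8266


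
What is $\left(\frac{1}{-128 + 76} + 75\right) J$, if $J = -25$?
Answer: $- \frac{97475}{52} \approx -1874.5$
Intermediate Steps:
$\left(\frac{1}{-128 + 76} + 75\right) J = \left(\frac{1}{-128 + 76} + 75\right) \left(-25\right) = \left(\frac{1}{-52} + 75\right) \left(-25\right) = \left(- \frac{1}{52} + 75\right) \left(-25\right) = \frac{3899}{52} \left(-25\right) = - \frac{97475}{52}$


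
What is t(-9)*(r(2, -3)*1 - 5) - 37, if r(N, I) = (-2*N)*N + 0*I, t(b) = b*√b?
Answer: -37 + 351*I ≈ -37.0 + 351.0*I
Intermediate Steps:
t(b) = b^(3/2)
r(N, I) = -2*N² (r(N, I) = -2*N² + 0 = -2*N²)
t(-9)*(r(2, -3)*1 - 5) - 37 = (-9)^(3/2)*(-2*2²*1 - 5) - 37 = (-27*I)*(-2*4*1 - 5) - 37 = (-27*I)*(-8*1 - 5) - 37 = (-27*I)*(-8 - 5) - 37 = -27*I*(-13) - 37 = 351*I - 37 = -37 + 351*I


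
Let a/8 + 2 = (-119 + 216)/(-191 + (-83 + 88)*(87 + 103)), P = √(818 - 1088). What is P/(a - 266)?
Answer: -2277*I*√30/213262 ≈ -0.05848*I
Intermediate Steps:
P = 3*I*√30 (P = √(-270) = 3*I*√30 ≈ 16.432*I)
a = -11368/759 (a = -16 + 8*((-119 + 216)/(-191 + (-83 + 88)*(87 + 103))) = -16 + 8*(97/(-191 + 5*190)) = -16 + 8*(97/(-191 + 950)) = -16 + 8*(97/759) = -16 + 776/759 = -11368/759 ≈ -14.978)
P/(a - 266) = (3*I*√30)/(-11368/759 - 266) = (3*I*√30)/(-213262/759) = -2277*I*√30/213262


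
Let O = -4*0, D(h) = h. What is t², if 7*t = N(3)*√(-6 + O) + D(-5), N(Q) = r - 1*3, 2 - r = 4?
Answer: -125/49 + 50*I*√6/49 ≈ -2.551 + 2.4995*I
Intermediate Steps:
r = -2 (r = 2 - 1*4 = 2 - 4 = -2)
O = 0
N(Q) = -5 (N(Q) = -2 - 1*3 = -2 - 3 = -5)
t = -5/7 - 5*I*√6/7 (t = (-5*√(-6 + 0) - 5)/7 = (-5*I*√6 - 5)/7 = (-5 - 5*I*√6)/7 = -5/7 - 5*I*√6/7 ≈ -0.71429 - 1.7496*I)
t² = (-5/7 - 5*I*√6/7)²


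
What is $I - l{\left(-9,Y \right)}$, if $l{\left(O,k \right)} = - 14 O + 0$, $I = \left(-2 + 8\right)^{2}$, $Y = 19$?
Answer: $-90$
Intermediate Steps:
$I = 36$ ($I = 6^{2} = 36$)
$l{\left(O,k \right)} = - 14 O$
$I - l{\left(-9,Y \right)} = 36 - \left(-14\right) \left(-9\right) = 36 - 126 = -90$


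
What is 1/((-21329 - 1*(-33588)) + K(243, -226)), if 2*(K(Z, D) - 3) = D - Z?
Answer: 2/24055 ≈ 8.3143e-5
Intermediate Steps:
K(Z, D) = 3 + D/2 - Z/2 (K(Z, D) = 3 + (D - Z)/2 = 3 + (D/2 - Z/2) = 3 + D/2 - Z/2)
1/((-21329 - 1*(-33588)) + K(243, -226)) = 1/((-21329 - 1*(-33588)) + (3 + (½)*(-226) - ½*243)) = 1/((-21329 + 33588) + (3 - 113 - 243/2)) = 1/(12259 - 463/2) = 1/(24055/2) = 2/24055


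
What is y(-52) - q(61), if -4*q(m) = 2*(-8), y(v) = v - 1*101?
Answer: -157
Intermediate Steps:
y(v) = -101 + v (y(v) = v - 101 = -101 + v)
q(m) = 4 (q(m) = -(-8)/2 = -1/4*(-16) = 4)
y(-52) - q(61) = (-101 - 52) - 1*4 = -153 - 4 = -157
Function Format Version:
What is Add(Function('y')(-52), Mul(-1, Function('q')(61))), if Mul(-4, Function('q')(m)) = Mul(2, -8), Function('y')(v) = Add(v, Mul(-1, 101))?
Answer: -157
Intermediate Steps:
Function('y')(v) = Add(-101, v) (Function('y')(v) = Add(v, -101) = Add(-101, v))
Function('q')(m) = 4 (Function('q')(m) = Mul(Rational(-1, 4), Mul(2, -8)) = Mul(Rational(-1, 4), -16) = 4)
Add(Function('y')(-52), Mul(-1, Function('q')(61))) = Add(Add(-101, -52), Mul(-1, 4)) = Add(-153, -4) = -157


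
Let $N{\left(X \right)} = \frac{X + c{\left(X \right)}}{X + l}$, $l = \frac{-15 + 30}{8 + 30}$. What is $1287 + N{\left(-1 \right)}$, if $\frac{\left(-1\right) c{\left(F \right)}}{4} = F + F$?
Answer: $\frac{29335}{23} \approx 1275.4$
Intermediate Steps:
$c{\left(F \right)} = - 8 F$ ($c{\left(F \right)} = - 4 \left(F + F\right) = - 4 \cdot 2 F = - 8 F$)
$l = \frac{15}{38} \approx 0.39474$
$N{\left(X \right)} = - \frac{7 X}{\frac{15}{38} + X}$ ($N{\left(X \right)} = \frac{X - 8 X}{X + \frac{15}{38}} = \frac{\left(-7\right) X}{\frac{15}{38} + X} = - \frac{7 X}{\frac{15}{38} + X}$)
$1287 + N{\left(-1 \right)} = 1287 - - \frac{266}{15 + 38 \left(-1\right)} = 1287 - - \frac{266}{15 - 38} = 1287 - - \frac{266}{-23} = 1287 - \left(-266\right) \left(- \frac{1}{23}\right) = 1287 - \frac{266}{23} = \frac{29335}{23}$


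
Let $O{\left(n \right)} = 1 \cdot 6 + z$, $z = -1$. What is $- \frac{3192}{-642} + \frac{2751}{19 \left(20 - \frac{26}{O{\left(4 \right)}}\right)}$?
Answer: $\frac{2219777}{150442} \approx 14.755$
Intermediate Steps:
$O{\left(n \right)} = 5$ ($O{\left(n \right)} = 1 \cdot 6 - 1 = 6 - 1 = 5$)
$- \frac{3192}{-642} + \frac{2751}{19 \left(20 - \frac{26}{O{\left(4 \right)}}\right)} = - \frac{3192}{-642} + \frac{2751}{19 \left(20 - \frac{26}{5}\right)} = \left(-3192\right) \left(- \frac{1}{642}\right) + \frac{2751}{19 \left(20 - \frac{26}{5}\right)} = \frac{532}{107} + \frac{2751}{19 \left(20 - \frac{26}{5}\right)} = \frac{532}{107} + \frac{2751}{19 \cdot \frac{74}{5}} = \frac{532}{107} + \frac{2751}{\frac{1406}{5}} = \frac{532}{107} + 2751 \cdot \frac{5}{1406} = \frac{532}{107} + \frac{13755}{1406} = \frac{2219777}{150442}$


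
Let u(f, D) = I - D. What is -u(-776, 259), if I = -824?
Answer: 1083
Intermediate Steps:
u(f, D) = -824 - D
-u(-776, 259) = -(-824 - 1*259) = -(-824 - 259) = -1*(-1083) = 1083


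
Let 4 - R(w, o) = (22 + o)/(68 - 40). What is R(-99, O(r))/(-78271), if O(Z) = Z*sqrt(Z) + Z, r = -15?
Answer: -15/313084 - 15*I*sqrt(15)/2191588 ≈ -4.791e-5 - 2.6508e-5*I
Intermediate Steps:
O(Z) = Z + Z**(3/2) (O(Z) = Z**(3/2) + Z = Z + Z**(3/2))
R(w, o) = 45/14 - o/28 (R(w, o) = 4 - (22 + o)/(68 - 40) = 4 - (22 + o)/28 = 4 - (11/14 + o/28) = 4 + (-11/14 - o/28) = 45/14 - o/28)
R(-99, O(r))/(-78271) = (45/14 - (-15 + (-15)**(3/2))/28)/(-78271) = (45/14 - (-15 - 15*I*sqrt(15))/28)*(-1/78271) = (45/14 + (15/28 + 15*I*sqrt(15)/28))*(-1/78271) = (15/4 + 15*I*sqrt(15)/28)*(-1/78271) = -15/313084 - 15*I*sqrt(15)/2191588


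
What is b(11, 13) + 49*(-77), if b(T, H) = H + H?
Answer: -3747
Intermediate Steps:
b(T, H) = 2*H
b(11, 13) + 49*(-77) = 2*13 + 49*(-77) = 26 - 3773 = -3747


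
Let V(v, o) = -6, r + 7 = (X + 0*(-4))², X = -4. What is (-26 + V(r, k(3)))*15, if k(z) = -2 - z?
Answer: -480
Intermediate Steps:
r = 9 (r = -7 + (-4 + 0*(-4))² = -7 + (-4 + 0)² = -7 + (-4)² = -7 + 16 = 9)
(-26 + V(r, k(3)))*15 = (-26 - 6)*15 = -32*15 = -480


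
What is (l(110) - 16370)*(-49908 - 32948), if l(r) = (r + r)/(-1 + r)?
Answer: 147824218160/109 ≈ 1.3562e+9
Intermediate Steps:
l(r) = 2*r/(-1 + r) (l(r) = (2*r)/(-1 + r) = 2*r/(-1 + r))
(l(110) - 16370)*(-49908 - 32948) = (2*110/(-1 + 110) - 16370)*(-49908 - 32948) = (2*110/109 - 16370)*(-82856) = (2*110*(1/109) - 16370)*(-82856) = (220/109 - 16370)*(-82856) = -1784110/109*(-82856) = 147824218160/109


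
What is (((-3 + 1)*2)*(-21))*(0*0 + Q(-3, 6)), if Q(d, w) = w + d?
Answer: 252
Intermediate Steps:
Q(d, w) = d + w
(((-3 + 1)*2)*(-21))*(0*0 + Q(-3, 6)) = (((-3 + 1)*2)*(-21))*(0*0 + (-3 + 6)) = (-2*2*(-21))*(0 + 3) = -4*(-21)*3 = 84*3 = 252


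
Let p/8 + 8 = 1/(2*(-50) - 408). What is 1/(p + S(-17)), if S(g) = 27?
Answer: -127/4701 ≈ -0.027016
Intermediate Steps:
p = -8130/127 (p = -64 + 8/(2*(-50) - 408) = -64 + 8/(-100 - 408) = -64 + 8/(-508) = -64 + 8*(-1/508) = -64 - 2/127 = -8130/127 ≈ -64.016)
1/(p + S(-17)) = 1/(-8130/127 + 27) = 1/(-4701/127) = -127/4701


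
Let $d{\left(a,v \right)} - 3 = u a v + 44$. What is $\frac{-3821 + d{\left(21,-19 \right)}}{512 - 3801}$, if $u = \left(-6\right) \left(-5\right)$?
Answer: $\frac{15744}{3289} \approx 4.7869$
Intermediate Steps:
$u = 30$
$d{\left(a,v \right)} = 47 + 30 a v$ ($d{\left(a,v \right)} = 3 + \left(30 a v + 44\right) = 3 + \left(44 + 30 a v\right) = 47 + 30 a v$)
$\frac{-3821 + d{\left(21,-19 \right)}}{512 - 3801} = \frac{-3821 + \left(47 + 30 \cdot 21 \left(-19\right)\right)}{512 - 3801} = \frac{-3821 + \left(47 - 11970\right)}{-3289} = \left(-3821 - 11923\right) \left(- \frac{1}{3289}\right) = \left(-15744\right) \left(- \frac{1}{3289}\right) = \frac{15744}{3289}$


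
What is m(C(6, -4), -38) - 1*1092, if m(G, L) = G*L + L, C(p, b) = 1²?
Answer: -1168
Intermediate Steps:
C(p, b) = 1
m(G, L) = L + G*L
m(C(6, -4), -38) - 1*1092 = -38*(1 + 1) - 1*1092 = -38*2 - 1092 = -76 - 1092 = -1168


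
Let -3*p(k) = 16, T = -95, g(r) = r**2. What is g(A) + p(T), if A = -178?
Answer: 95036/3 ≈ 31679.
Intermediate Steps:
p(k) = -16/3 (p(k) = -1/3*16 = -16/3)
g(A) + p(T) = (-178)**2 - 16/3 = 31684 - 16/3 = 95036/3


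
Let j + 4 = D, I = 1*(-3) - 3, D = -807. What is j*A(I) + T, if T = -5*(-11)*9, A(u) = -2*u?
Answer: -9237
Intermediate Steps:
I = -6 (I = -3 - 3 = -6)
j = -811 (j = -4 - 807 = -811)
T = 495 (T = 55*9 = 495)
j*A(I) + T = -(-1622)*(-6) + 495 = -811*12 + 495 = -9732 + 495 = -9237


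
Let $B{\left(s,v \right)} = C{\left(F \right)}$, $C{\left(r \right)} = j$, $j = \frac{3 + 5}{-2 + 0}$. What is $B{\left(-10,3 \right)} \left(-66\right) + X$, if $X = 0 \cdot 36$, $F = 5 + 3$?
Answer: $264$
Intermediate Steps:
$F = 8$
$j = -4$ ($j = \frac{8}{-2} = 8 \left(- \frac{1}{2}\right) = -4$)
$C{\left(r \right)} = -4$
$X = 0$
$B{\left(s,v \right)} = -4$
$B{\left(-10,3 \right)} \left(-66\right) + X = \left(-4\right) \left(-66\right) + 0 = 264 + 0 = 264$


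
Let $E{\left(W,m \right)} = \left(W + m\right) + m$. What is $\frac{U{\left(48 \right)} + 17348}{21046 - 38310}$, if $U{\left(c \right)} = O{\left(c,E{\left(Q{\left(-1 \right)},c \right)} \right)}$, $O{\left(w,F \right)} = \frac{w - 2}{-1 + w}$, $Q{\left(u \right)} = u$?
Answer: $- \frac{407701}{405704} \approx -1.0049$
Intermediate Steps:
$E{\left(W,m \right)} = W + 2 m$
$O{\left(w,F \right)} = \frac{-2 + w}{-1 + w}$
$U{\left(c \right)} = \frac{-2 + c}{-1 + c}$
$\frac{U{\left(48 \right)} + 17348}{21046 - 38310} = \frac{\frac{-2 + 48}{-1 + 48} + 17348}{21046 - 38310} = \frac{\frac{1}{47} \cdot 46 + 17348}{-17264} = \left(\frac{1}{47} \cdot 46 + 17348\right) \left(- \frac{1}{17264}\right) = \left(\frac{46}{47} + 17348\right) \left(- \frac{1}{17264}\right) = \frac{815402}{47} \left(- \frac{1}{17264}\right) = - \frac{407701}{405704}$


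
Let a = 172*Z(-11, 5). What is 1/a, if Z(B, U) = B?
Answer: -1/1892 ≈ -0.00052854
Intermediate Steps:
a = -1892 (a = 172*(-11) = -1892)
1/a = 1/(-1892) = -1/1892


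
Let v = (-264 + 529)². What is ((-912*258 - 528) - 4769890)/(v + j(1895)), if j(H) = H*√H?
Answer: 7030525313/37468835 - 948582803*√1895/187344175 ≈ -32.778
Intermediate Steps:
j(H) = H^(3/2)
v = 70225 (v = 265² = 70225)
((-912*258 - 528) - 4769890)/(v + j(1895)) = ((-912*258 - 528) - 4769890)/(70225 + 1895^(3/2)) = ((-235296 - 528) - 4769890)/(70225 + 1895*√1895) = (-235824 - 4769890)/(70225 + 1895*√1895) = -5005714/(70225 + 1895*√1895)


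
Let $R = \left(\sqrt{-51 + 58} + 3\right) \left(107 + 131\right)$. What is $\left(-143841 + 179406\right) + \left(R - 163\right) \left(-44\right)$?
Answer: $11321 - 10472 \sqrt{7} \approx -16385.0$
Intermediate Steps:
$R = 714 + 238 \sqrt{7}$ ($R = \left(\sqrt{7} + 3\right) 238 = \left(3 + \sqrt{7}\right) 238 = 714 + 238 \sqrt{7} \approx 1343.7$)
$\left(-143841 + 179406\right) + \left(R - 163\right) \left(-44\right) = \left(-143841 + 179406\right) + \left(\left(714 + 238 \sqrt{7}\right) - 163\right) \left(-44\right) = 35565 + \left(551 + 238 \sqrt{7}\right) \left(-44\right) = 35565 - \left(24244 + 10472 \sqrt{7}\right) = 11321 - 10472 \sqrt{7}$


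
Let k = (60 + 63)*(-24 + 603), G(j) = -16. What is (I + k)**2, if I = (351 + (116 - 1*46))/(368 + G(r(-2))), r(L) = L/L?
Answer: 628444984128025/123904 ≈ 5.0720e+9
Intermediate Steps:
r(L) = 1
k = 71217 (k = 123*579 = 71217)
I = 421/352 (I = (351 + (116 - 1*46))/(368 - 16) = (351 + (116 - 46))/352 = (351 + 70)*(1/352) = 421*(1/352) = 421/352 ≈ 1.1960)
(I + k)**2 = (421/352 + 71217)**2 = (25068805/352)**2 = 628444984128025/123904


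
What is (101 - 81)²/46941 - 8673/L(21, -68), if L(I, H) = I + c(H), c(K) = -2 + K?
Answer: 8308957/46941 ≈ 177.01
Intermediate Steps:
L(I, H) = -2 + H + I (L(I, H) = I + (-2 + H) = -2 + H + I)
(101 - 81)²/46941 - 8673/L(21, -68) = (101 - 81)²/46941 - 8673/(-2 - 68 + 21) = 20²*(1/46941) - 8673/(-49) = 400*(1/46941) - 8673*(-1/49) = 400/46941 + 177 = 8308957/46941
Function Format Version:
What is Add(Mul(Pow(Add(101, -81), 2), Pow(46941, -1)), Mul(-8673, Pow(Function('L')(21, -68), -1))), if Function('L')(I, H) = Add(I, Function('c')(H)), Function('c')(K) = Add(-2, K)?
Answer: Rational(8308957, 46941) ≈ 177.01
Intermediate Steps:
Function('L')(I, H) = Add(-2, H, I) (Function('L')(I, H) = Add(I, Add(-2, H)) = Add(-2, H, I))
Add(Mul(Pow(Add(101, -81), 2), Pow(46941, -1)), Mul(-8673, Pow(Function('L')(21, -68), -1))) = Add(Mul(Pow(Add(101, -81), 2), Pow(46941, -1)), Mul(-8673, Pow(Add(-2, -68, 21), -1))) = Add(Mul(Pow(20, 2), Rational(1, 46941)), Mul(-8673, Pow(-49, -1))) = Add(Mul(400, Rational(1, 46941)), Mul(-8673, Rational(-1, 49))) = Add(Rational(400, 46941), 177) = Rational(8308957, 46941)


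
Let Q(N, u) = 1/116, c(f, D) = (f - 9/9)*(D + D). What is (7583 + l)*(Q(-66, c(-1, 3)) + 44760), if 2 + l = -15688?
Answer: -42092849227/116 ≈ -3.6287e+8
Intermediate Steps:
l = -15690 (l = -2 - 15688 = -15690)
c(f, D) = 2*D*(-1 + f) (c(f, D) = (f - 9*⅑)*(2*D) = (f - 1)*(2*D) = (-1 + f)*(2*D) = 2*D*(-1 + f))
Q(N, u) = 1/116
(7583 + l)*(Q(-66, c(-1, 3)) + 44760) = (7583 - 15690)*(1/116 + 44760) = -8107*5192161/116 = -42092849227/116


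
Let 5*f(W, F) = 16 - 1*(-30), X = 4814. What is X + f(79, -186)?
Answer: 24116/5 ≈ 4823.2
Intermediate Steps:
f(W, F) = 46/5 (f(W, F) = (16 - 1*(-30))/5 = (16 + 30)/5 = (⅕)*46 = 46/5)
X + f(79, -186) = 4814 + 46/5 = 24116/5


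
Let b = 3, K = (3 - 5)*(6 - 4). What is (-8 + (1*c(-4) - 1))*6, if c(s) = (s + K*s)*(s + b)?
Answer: -126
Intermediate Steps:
K = -4 (K = -2*2 = -4)
c(s) = -3*s*(3 + s) (c(s) = (s - 4*s)*(s + 3) = (-3*s)*(3 + s) = -3*s*(3 + s))
(-8 + (1*c(-4) - 1))*6 = (-8 + (1*(-3*(-4)*(3 - 4)) - 1))*6 = (-8 + (1*(-3*(-4)*(-1)) - 1))*6 = (-8 + (1*(-12) - 1))*6 = (-8 + (-12 - 1))*6 = (-8 - 13)*6 = -21*6 = -126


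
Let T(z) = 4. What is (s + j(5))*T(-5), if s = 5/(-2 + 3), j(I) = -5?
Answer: 0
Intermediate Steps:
s = 5 (s = 5/1 = 5*1 = 5)
(s + j(5))*T(-5) = (5 - 5)*4 = 0*4 = 0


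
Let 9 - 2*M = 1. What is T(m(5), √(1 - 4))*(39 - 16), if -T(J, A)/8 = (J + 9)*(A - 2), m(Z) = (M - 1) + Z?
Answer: 6256 - 3128*I*√3 ≈ 6256.0 - 5417.9*I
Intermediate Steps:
M = 4 (M = 9/2 - ½*1 = 9/2 - ½ = 4)
m(Z) = 3 + Z (m(Z) = (4 - 1) + Z = 3 + Z)
T(J, A) = -8*(-2 + A)*(9 + J) (T(J, A) = -8*(J + 9)*(A - 2) = -8*(9 + J)*(-2 + A) = -8*(-2 + A)*(9 + J))
T(m(5), √(1 - 4))*(39 - 16) = (144 - 72*√(1 - 4) + 16*(3 + 5) - 8*√(1 - 4)*(3 + 5))*(39 - 16) = (144 - 72*I*√3 + 16*8 - 8*√(-3)*8)*23 = (144 - 72*I*√3 + 128 - 8*I*√3*8)*23 = (144 - 72*I*√3 + 128 - 64*I*√3)*23 = (272 - 136*I*√3)*23 = 6256 - 3128*I*√3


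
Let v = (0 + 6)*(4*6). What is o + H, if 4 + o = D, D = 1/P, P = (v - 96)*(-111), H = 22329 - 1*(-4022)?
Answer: 140376815/5328 ≈ 26347.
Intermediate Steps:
v = 144 (v = 6*24 = 144)
H = 26351 (H = 22329 + 4022 = 26351)
P = -5328 (P = (144 - 96)*(-111) = 48*(-111) = -5328)
D = -1/5328 (D = 1/(-5328) = -1/5328 ≈ -0.00018769)
o = -21313/5328 (o = -4 - 1/5328 = -21313/5328 ≈ -4.0002)
o + H = -21313/5328 + 26351 = 140376815/5328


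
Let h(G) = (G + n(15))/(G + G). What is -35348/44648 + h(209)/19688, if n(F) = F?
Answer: -4545145845/5741163538 ≈ -0.79168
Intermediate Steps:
h(G) = (15 + G)/(2*G) (h(G) = (G + 15)/(G + G) = (15 + G)/((2*G)) = (15 + G)*(1/(2*G)) = (15 + G)/(2*G))
-35348/44648 + h(209)/19688 = -35348/44648 + ((½)*(15 + 209)/209)/19688 = -35348*1/44648 + ((½)*(1/209)*224)*(1/19688) = -8837/11162 + (112/209)*(1/19688) = -8837/11162 + 14/514349 = -4545145845/5741163538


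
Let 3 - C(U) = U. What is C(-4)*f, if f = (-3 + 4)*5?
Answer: 35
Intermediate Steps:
f = 5 (f = 1*5 = 5)
C(U) = 3 - U
C(-4)*f = (3 - 1*(-4))*5 = (3 + 4)*5 = 7*5 = 35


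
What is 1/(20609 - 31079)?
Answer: -1/10470 ≈ -9.5511e-5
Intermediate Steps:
1/(20609 - 31079) = 1/(-10470) = -1/10470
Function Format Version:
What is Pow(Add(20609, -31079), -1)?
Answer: Rational(-1, 10470) ≈ -9.5511e-5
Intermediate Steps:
Pow(Add(20609, -31079), -1) = Pow(-10470, -1) = Rational(-1, 10470)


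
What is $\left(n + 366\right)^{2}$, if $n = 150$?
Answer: $266256$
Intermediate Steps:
$\left(n + 366\right)^{2} = \left(150 + 366\right)^{2} = 516^{2} = 266256$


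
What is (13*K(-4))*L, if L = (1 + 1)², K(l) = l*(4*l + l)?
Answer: 4160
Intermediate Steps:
K(l) = 5*l² (K(l) = l*(5*l) = 5*l²)
L = 4 (L = 2² = 4)
(13*K(-4))*L = (13*(5*(-4)²))*4 = (13*(5*16))*4 = (13*80)*4 = 1040*4 = 4160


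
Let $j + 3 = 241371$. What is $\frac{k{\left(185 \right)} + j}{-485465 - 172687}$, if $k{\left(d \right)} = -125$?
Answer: $- \frac{241243}{658152} \approx -0.36655$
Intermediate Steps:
$j = 241368$ ($j = -3 + 241371 = 241368$)
$\frac{k{\left(185 \right)} + j}{-485465 - 172687} = \frac{-125 + 241368}{-485465 - 172687} = \frac{241243}{-658152} = 241243 \left(- \frac{1}{658152}\right) = - \frac{241243}{658152}$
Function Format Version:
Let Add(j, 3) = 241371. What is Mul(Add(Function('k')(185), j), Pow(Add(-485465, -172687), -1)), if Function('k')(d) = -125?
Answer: Rational(-241243, 658152) ≈ -0.36655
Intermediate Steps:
j = 241368 (j = Add(-3, 241371) = 241368)
Mul(Add(Function('k')(185), j), Pow(Add(-485465, -172687), -1)) = Mul(Add(-125, 241368), Pow(Add(-485465, -172687), -1)) = Mul(241243, Pow(-658152, -1)) = Mul(241243, Rational(-1, 658152)) = Rational(-241243, 658152)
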